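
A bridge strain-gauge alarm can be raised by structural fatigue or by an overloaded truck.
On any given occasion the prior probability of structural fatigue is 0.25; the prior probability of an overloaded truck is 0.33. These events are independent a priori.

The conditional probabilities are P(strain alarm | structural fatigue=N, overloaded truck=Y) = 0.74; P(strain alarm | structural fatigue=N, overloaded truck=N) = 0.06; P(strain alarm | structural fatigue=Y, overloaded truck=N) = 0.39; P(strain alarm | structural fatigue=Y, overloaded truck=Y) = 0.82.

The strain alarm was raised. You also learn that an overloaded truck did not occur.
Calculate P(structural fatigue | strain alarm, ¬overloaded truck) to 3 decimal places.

P(structural fatigue | strain alarm, ¬overloaded truck) ≈ 0.684

P(strain alarm | ¬overloaded truck) = 0.06*0.75 + 0.39*0.25 = 0.045000 + 0.097500 = 0.142500
Restricting to configurations with structural fatigue present: 0.39*0.25 = 0.097500.
P(structural fatigue | strain alarm, ¬overloaded truck) = 0.097500 / 0.142500 ≈ 0.684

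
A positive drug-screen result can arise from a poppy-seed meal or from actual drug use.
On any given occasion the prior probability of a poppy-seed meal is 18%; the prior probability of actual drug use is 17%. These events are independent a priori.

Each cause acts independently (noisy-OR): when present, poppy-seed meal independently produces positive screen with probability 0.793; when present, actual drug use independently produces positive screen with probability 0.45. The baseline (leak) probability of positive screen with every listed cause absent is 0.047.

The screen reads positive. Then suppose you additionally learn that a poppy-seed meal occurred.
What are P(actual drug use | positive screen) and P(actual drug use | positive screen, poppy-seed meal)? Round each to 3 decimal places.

Under noisy-OR, P(positive screen | causes) = 1 − (1−0.047)·∏(1−qᵢ) over the active causes.
Enumerate the 4 (poppy-seed meal, actual drug use) configurations and weight by the priors:
  P(positive screen) = 0.047×0.82×0.83 + 0.47585×0.82×0.17 + 0.802729×0.18×0.83 + 0.891501×0.18×0.17
        = 0.031988 + 0.066333 + 0.119928 + 0.027280 = 0.245529
Configurations with actual drug use contribute 0.093613, so
  P(actual drug use | positive screen) = 0.093613 / 0.245529 ≈ 0.381

Now also conditioning on poppy-seed meal=true:
By total probability over both values of actual drug use:
  P(positive screen | poppy-seed meal) = 0.802729×0.83 + 0.891501×0.17
        = 0.666265 + 0.151555 = 0.817820
Configurations with actual drug use contribute 0.151555, so
  P(actual drug use | positive screen, poppy-seed meal) = 0.151555 / 0.817820 ≈ 0.185
Conditioning on poppy-seed meal lowers the posterior on actual drug use: the classic explaining-away effect in a common-effect structure.

P(actual drug use | positive screen) ≈ 0.381; P(actual drug use | positive screen, poppy-seed meal) ≈ 0.185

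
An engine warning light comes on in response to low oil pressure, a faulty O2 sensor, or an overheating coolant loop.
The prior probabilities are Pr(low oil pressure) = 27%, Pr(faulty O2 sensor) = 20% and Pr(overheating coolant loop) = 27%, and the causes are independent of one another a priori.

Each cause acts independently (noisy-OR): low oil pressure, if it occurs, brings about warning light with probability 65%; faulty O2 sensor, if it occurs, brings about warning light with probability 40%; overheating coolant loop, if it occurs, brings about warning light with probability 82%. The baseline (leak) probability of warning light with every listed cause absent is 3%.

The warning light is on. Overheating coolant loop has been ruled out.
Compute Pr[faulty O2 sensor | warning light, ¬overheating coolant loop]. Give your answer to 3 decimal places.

Pr[faulty O2 sensor | warning light, ¬overheating coolant loop] ≈ 0.394

Under noisy-OR, P(warning light | causes) = 1 − (1−0.03)·∏(1−qᵢ) over the active causes.
P(warning light | ¬overheating coolant loop) = 0.03×0.73×0.8 + 0.418×0.73×0.2 + 0.6605×0.27×0.8 + 0.7963×0.27×0.2 = 0.017520 + 0.061028 + 0.142668 + 0.043000 = 0.264216
Restricting to configurations with faulty O2 sensor present: 0.061028 + 0.043000 = 0.104028.
So P(faulty O2 sensor | warning light, ¬overheating coolant loop) = 0.104028/0.264216 ≈ 0.394.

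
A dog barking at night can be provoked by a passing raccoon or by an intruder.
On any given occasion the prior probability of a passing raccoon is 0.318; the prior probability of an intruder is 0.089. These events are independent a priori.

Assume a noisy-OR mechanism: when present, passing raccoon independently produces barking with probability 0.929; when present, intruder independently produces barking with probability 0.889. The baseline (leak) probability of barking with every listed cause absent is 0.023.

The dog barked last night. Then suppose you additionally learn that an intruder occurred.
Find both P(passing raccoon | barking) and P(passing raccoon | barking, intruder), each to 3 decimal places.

P(passing raccoon | barking) ≈ 0.813; P(passing raccoon | barking, intruder) ≈ 0.342

Under noisy-OR, P(barking | causes) = 1 − (1−0.023)·∏(1−qᵢ) over the active causes.
Weight on passing raccoon=true, given the evidence: 0.269603 + 0.028084 = 0.297687
Normalizer over all consistent configurations: 0.023·0.682·0.911 + 0.891553·0.682·0.089 + 0.930633·0.318·0.911 + 0.9923·0.318·0.089 = 0.366092
Posterior = 0.297687 / 0.366092 ≈ 0.813

With the extra evidence:
Weight on passing raccoon=true, given the evidence: 0.9923*0.318 = 0.315551
The normalizing constant is 0.891553*0.682 + 0.9923*0.318 = 0.923590
Posterior = 0.315551 / 0.923590 ≈ 0.342
The drop from 0.813 to 0.342 is the explaining-away (discounting) effect.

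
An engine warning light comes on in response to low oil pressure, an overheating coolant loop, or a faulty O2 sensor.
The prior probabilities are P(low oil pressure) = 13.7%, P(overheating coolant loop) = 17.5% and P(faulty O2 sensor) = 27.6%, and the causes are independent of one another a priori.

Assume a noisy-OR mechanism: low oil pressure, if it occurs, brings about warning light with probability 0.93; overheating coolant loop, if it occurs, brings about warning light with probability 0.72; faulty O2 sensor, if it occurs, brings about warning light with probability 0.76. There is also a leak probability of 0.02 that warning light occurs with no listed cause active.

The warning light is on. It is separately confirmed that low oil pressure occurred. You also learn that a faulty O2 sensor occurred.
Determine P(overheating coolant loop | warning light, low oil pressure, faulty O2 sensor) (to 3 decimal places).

P(overheating coolant loop | warning light, low oil pressure, faulty O2 sensor) ≈ 0.177

Under noisy-OR, P(warning light | causes) = 1 − (1−0.02)·∏(1−qᵢ) over the active causes.
Weight on overheating coolant loop=true, given the evidence: 0.99539*0.175 = 0.174193
Normalizer over all consistent configurations: 0.983536*0.825 + 0.99539*0.175 = 0.985610
Posterior = 0.174193 / 0.985610 ≈ 0.177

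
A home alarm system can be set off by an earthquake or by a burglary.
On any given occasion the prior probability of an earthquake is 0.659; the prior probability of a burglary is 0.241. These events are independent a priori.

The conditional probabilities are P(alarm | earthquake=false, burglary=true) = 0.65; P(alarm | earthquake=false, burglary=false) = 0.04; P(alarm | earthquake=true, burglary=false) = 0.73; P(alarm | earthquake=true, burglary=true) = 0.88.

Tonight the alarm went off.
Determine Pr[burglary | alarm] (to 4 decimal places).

By total probability over the 4 (earthquake, burglary) configurations:
  P(alarm) = 0.04×0.341×0.759 + 0.65×0.341×0.241 + 0.73×0.659×0.759 + 0.88×0.659×0.241
        = 0.010353 + 0.053418 + 0.365132 + 0.139761 = 0.568664
Keeping only the burglary-present terms gives 0.193179, so
  P(burglary | alarm) = 0.193179 / 0.568664 ≈ 0.3397

Pr[burglary | alarm] ≈ 0.3397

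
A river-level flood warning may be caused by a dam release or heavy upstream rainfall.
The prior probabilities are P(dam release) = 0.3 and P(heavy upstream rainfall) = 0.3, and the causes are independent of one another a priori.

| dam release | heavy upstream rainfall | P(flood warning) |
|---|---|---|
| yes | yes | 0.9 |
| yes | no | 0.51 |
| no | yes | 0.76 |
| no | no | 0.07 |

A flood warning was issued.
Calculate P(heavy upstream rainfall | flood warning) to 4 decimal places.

P(flood warning) = 0.07·0.7·0.7 + 0.76·0.7·0.3 + 0.51·0.3·0.7 + 0.9·0.3·0.3 = 0.034300 + 0.159600 + 0.107100 + 0.081000 = 0.382000
Of this, 0.240600 comes from 0.159600 + 0.081000 (the heavy upstream rainfall=true cases).
So P(heavy upstream rainfall | flood warning) = 0.240600/0.382000 ≈ 0.6298.

P(heavy upstream rainfall | flood warning) ≈ 0.6298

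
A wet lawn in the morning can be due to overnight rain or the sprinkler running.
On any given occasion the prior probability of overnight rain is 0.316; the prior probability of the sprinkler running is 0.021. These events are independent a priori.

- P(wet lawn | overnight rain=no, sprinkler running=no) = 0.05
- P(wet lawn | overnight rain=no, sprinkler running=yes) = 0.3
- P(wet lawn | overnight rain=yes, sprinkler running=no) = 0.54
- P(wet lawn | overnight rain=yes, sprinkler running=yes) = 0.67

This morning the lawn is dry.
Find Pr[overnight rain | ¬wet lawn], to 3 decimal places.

Enumerate the 4 (overnight rain, sprinkler running) configurations and weight by the priors:
  P(¬wet lawn) = 0.95×0.684×0.979 + 0.7×0.684×0.021 + 0.46×0.316×0.979 + 0.33×0.316×0.021
        = 0.636154 + 0.010055 + 0.142307 + 0.002190 = 0.790706
The terms with overnight rain present sum to 0.144497, so
  P(overnight rain | ¬wet lawn) = 0.144497 / 0.790706 ≈ 0.183

Pr[overnight rain | ¬wet lawn] ≈ 0.183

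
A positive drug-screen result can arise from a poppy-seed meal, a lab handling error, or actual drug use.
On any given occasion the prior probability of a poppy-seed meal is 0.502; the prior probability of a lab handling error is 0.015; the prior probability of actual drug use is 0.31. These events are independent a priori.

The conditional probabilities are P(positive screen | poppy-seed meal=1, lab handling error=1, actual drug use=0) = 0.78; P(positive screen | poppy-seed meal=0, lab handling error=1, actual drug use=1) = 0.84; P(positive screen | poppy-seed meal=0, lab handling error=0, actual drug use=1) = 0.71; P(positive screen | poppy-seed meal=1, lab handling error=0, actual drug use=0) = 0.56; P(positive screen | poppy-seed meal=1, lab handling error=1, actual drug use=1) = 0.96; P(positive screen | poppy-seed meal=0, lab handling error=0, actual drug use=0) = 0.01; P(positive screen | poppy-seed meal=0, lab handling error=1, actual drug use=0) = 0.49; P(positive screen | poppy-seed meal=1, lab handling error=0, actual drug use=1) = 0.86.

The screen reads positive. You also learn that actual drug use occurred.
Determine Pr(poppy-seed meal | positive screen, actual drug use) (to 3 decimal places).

Pr(poppy-seed meal | positive screen, actual drug use) ≈ 0.550

By total probability over the 4 (poppy-seed meal, lab handling error) configurations:
  P(positive screen | actual drug use) = 0.71·0.498·0.985 + 0.84·0.498·0.015 + 0.86·0.502·0.985 + 0.96·0.502·0.015
        = 0.348276 + 0.006275 + 0.425244 + 0.007229 = 0.787024
Configurations with poppy-seed meal contribute 0.432473, so
  P(poppy-seed meal | positive screen, actual drug use) = 0.432473 / 0.787024 ≈ 0.550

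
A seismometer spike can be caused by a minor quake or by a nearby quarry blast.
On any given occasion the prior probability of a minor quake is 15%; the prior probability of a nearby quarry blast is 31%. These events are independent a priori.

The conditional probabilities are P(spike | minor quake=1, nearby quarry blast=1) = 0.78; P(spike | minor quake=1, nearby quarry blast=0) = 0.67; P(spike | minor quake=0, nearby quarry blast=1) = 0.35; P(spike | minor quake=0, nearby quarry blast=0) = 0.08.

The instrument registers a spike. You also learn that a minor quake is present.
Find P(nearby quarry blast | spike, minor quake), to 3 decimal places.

Numerator (weight on configurations with nearby quarry blast): 0.78*0.31 = 0.241800
Normalizer over all consistent configurations: 0.67*0.69 + 0.78*0.31 = 0.704100
Posterior = 0.241800 / 0.704100 ≈ 0.343

P(nearby quarry blast | spike, minor quake) ≈ 0.343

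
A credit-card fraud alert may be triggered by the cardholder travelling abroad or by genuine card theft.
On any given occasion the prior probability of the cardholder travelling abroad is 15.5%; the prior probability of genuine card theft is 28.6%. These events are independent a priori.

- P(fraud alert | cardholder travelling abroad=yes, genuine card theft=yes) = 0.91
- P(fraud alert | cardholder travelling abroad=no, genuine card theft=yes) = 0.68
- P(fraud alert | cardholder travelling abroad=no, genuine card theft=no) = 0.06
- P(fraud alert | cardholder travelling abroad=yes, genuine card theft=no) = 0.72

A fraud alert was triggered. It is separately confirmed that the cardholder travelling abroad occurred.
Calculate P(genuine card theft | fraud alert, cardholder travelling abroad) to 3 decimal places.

P(genuine card theft | fraud alert, cardholder travelling abroad) ≈ 0.336

Sum P(fraud alert|·) weighted by the priors over both values of genuine card theft:
  P(fraud alert | cardholder travelling abroad) = 0.72×0.714 + 0.91×0.286
        = 0.514080 + 0.260260 = 0.774340
Keeping only the genuine card theft-present terms gives 0.260260, so
  P(genuine card theft | fraud alert, cardholder travelling abroad) = 0.260260 / 0.774340 ≈ 0.336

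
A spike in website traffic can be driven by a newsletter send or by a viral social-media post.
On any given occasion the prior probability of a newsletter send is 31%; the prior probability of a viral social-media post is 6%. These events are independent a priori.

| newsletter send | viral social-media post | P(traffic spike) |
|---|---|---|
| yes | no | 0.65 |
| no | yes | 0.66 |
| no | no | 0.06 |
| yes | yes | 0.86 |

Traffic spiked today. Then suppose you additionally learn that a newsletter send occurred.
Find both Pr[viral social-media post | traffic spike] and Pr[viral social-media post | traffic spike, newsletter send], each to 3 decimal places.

Pr[viral social-media post | traffic spike] ≈ 0.159; Pr[viral social-media post | traffic spike, newsletter send] ≈ 0.078

Numerator (weight on configurations with viral social-media post): 0.027324 + 0.015996 = 0.043320
Normalizer over all consistent configurations: 0.06×0.69×0.94 + 0.66×0.69×0.06 + 0.65×0.31×0.94 + 0.86×0.31×0.06 = 0.271646
P(viral social-media post | traffic spike) = 0.043320/0.271646 ≈ 0.159

Now condition on the additional information:
For the numerator, keep only viral social-media post=true terms: 0.86·0.06 = 0.051600
Denominator P(traffic spike | newsletter send): 0.65·0.94 + 0.86·0.06 = 0.662600
Posterior = 0.051600 / 0.662600 ≈ 0.078
The drop from 0.159 to 0.078 is the explaining-away (discounting) effect.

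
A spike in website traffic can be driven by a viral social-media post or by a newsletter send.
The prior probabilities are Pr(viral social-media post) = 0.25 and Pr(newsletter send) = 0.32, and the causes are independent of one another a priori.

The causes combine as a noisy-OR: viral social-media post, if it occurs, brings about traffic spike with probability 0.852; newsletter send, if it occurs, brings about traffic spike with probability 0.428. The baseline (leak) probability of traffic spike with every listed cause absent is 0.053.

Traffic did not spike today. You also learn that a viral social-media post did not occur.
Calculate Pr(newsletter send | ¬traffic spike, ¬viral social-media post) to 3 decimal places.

Pr(newsletter send | ¬traffic spike, ¬viral social-media post) ≈ 0.212

Under noisy-OR, P(traffic spike | causes) = 1 − (1−0.053)·∏(1−qᵢ) over the active causes.
Numerator (weight on configurations with newsletter send): 0.541684·0.32 = 0.173339
Denominator P(¬traffic spike | ¬viral social-media post): 0.947·0.68 + 0.541684·0.32 = 0.817299
Posterior = 0.173339 / 0.817299 ≈ 0.212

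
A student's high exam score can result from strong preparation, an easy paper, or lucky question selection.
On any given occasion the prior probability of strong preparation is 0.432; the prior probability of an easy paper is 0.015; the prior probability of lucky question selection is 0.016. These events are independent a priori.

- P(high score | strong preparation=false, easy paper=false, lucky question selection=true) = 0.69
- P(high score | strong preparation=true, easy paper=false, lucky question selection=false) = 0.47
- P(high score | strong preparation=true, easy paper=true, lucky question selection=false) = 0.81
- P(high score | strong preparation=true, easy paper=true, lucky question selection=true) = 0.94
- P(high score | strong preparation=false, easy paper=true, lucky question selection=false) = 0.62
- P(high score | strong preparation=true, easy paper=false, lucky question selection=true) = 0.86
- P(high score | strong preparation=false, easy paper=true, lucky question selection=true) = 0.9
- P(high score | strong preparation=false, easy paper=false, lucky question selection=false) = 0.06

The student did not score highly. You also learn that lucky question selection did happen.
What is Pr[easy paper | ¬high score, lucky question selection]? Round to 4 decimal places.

Sum P(¬high score|·) weighted by the priors over the 4 (strong preparation, easy paper) configurations:
  P(¬high score | lucky question selection) = 0.31*0.568*0.985 + 0.1*0.568*0.015 + 0.14*0.432*0.985 + 0.06*0.432*0.015
        = 0.173439 + 0.000852 + 0.059573 + 0.000389 = 0.234253
The terms with easy paper present sum to 0.001241, so
  P(easy paper | ¬high score, lucky question selection) = 0.001241 / 0.234253 ≈ 0.0053

Pr[easy paper | ¬high score, lucky question selection] ≈ 0.0053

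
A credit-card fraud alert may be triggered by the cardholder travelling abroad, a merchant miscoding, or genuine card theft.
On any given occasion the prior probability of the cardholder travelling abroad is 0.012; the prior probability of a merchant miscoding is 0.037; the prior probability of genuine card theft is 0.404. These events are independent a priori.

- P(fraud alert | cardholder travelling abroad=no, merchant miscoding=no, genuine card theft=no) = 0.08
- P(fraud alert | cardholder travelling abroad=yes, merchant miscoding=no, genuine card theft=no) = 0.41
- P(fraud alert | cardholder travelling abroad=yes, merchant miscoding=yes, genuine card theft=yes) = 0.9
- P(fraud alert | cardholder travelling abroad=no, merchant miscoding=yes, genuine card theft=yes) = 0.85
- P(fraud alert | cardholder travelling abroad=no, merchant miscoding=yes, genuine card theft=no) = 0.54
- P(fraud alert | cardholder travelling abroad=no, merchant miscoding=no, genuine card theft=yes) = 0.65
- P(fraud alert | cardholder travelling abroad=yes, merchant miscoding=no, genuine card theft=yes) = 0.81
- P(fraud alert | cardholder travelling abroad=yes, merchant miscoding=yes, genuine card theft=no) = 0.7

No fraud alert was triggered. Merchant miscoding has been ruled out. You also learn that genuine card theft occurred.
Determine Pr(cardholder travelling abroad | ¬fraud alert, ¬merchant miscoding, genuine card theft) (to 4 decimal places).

By total probability over both values of cardholder travelling abroad:
  P(¬fraud alert | ¬merchant miscoding, genuine card theft) = 0.35*0.988 + 0.19*0.012
        = 0.345800 + 0.002280 = 0.348080
The terms with cardholder travelling abroad present sum to 0.002280, so
  P(cardholder travelling abroad | ¬fraud alert, ¬merchant miscoding, genuine card theft) = 0.002280 / 0.348080 ≈ 0.0066

Pr(cardholder travelling abroad | ¬fraud alert, ¬merchant miscoding, genuine card theft) ≈ 0.0066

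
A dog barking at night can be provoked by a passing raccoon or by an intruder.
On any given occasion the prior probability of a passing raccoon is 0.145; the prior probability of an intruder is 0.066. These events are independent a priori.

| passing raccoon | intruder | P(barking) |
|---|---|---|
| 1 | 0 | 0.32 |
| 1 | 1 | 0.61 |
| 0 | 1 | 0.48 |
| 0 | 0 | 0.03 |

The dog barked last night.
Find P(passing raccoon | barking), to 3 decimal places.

P(barking) = 0.03×0.855×0.934 + 0.48×0.855×0.066 + 0.32×0.145×0.934 + 0.61×0.145×0.066 = 0.023957 + 0.027086 + 0.043338 + 0.005838 = 0.100219
The passing raccoon-present share is 0.043338 + 0.005838 = 0.049176.
So P(passing raccoon | barking) = 0.049176/0.100219 ≈ 0.491.

P(passing raccoon | barking) ≈ 0.491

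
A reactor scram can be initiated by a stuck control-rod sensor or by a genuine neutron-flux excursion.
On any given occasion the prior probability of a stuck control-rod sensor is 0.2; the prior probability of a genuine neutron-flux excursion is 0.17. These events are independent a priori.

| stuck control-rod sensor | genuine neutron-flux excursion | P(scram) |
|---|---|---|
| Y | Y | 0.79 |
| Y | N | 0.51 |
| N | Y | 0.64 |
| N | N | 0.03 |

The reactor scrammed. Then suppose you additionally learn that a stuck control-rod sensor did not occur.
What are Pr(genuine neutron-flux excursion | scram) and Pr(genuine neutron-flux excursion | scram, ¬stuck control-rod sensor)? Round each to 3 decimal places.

Sum P(scram|·) weighted by the priors over the 4 (stuck control-rod sensor, genuine neutron-flux excursion) configurations:
  P(scram) = 0.03*0.8*0.83 + 0.64*0.8*0.17 + 0.51*0.2*0.83 + 0.79*0.2*0.17
        = 0.019920 + 0.087040 + 0.084660 + 0.026860 = 0.218480
Configurations with genuine neutron-flux excursion contribute 0.113900, so
  P(genuine neutron-flux excursion | scram) = 0.113900 / 0.218480 ≈ 0.521

Now condition on the additional information:
P(scram | ¬stuck control-rod sensor) = 0.03·0.83 + 0.64·0.17 = 0.024900 + 0.108800 = 0.133700
The genuine neutron-flux excursion-present share is 0.64·0.17 = 0.108800.
So P(genuine neutron-flux excursion | scram, ¬stuck control-rod sensor) = 0.108800/0.133700 ≈ 0.814.
With stuck control-rod sensor excluded, genuine neutron-flux excursion must carry more of the explanatory weight for the scram.

Pr(genuine neutron-flux excursion | scram) ≈ 0.521; Pr(genuine neutron-flux excursion | scram, ¬stuck control-rod sensor) ≈ 0.814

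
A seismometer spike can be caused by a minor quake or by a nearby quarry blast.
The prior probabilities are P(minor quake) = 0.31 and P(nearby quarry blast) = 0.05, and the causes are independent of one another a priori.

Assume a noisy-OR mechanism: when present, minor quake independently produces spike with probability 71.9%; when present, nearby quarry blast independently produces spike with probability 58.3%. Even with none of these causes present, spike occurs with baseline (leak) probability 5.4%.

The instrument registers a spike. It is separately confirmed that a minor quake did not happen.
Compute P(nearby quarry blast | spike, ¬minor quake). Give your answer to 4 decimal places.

Under noisy-OR, P(spike | causes) = 1 − (1−0.054)·∏(1−qᵢ) over the active causes.
Enumerate both values of nearby quarry blast and weight by the priors:
  P(spike | ¬minor quake) = 0.054×0.95 + 0.605518×0.05
        = 0.051300 + 0.030276 = 0.081576
Keeping only the nearby quarry blast-present terms gives 0.030276, so
  P(nearby quarry blast | spike, ¬minor quake) = 0.030276 / 0.081576 ≈ 0.3711

P(nearby quarry blast | spike, ¬minor quake) ≈ 0.3711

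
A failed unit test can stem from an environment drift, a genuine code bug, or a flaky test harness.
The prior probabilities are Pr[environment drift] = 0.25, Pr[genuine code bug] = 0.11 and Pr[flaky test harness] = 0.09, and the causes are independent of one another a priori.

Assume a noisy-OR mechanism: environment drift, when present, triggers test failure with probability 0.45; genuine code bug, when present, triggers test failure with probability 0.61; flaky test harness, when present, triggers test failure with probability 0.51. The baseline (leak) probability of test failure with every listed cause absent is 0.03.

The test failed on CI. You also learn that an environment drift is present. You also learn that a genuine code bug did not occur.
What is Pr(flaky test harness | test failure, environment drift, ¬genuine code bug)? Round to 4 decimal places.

Under noisy-OR, P(test failure | causes) = 1 − (1−0.03)·∏(1−qᵢ) over the active causes.
By total probability over both values of flaky test harness:
  P(test failure | environment drift, ¬genuine code bug) = 0.4665×0.91 + 0.738585×0.09
        = 0.424515 + 0.066473 = 0.490988
Keeping only the flaky test harness-present terms gives 0.066473, so
  P(flaky test harness | test failure, environment drift, ¬genuine code bug) = 0.066473 / 0.490988 ≈ 0.1354

Pr(flaky test harness | test failure, environment drift, ¬genuine code bug) ≈ 0.1354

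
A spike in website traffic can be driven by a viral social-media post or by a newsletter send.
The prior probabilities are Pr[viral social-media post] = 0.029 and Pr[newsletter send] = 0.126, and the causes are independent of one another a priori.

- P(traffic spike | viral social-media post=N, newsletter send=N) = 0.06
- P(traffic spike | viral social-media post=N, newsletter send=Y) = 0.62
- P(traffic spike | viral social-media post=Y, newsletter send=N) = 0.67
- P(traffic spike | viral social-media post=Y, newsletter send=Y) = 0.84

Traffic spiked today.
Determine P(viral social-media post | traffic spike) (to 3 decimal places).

P(viral social-media post | traffic spike) ≈ 0.137

Numerator (weight on configurations with viral social-media post): 0.016982 + 0.003069 = 0.020051
The normalizing constant is 0.06*0.971*0.874 + 0.62*0.971*0.126 + 0.67*0.029*0.874 + 0.84*0.029*0.126 = 0.146825
P(viral social-media post | traffic spike) = 0.020051/0.146825 ≈ 0.137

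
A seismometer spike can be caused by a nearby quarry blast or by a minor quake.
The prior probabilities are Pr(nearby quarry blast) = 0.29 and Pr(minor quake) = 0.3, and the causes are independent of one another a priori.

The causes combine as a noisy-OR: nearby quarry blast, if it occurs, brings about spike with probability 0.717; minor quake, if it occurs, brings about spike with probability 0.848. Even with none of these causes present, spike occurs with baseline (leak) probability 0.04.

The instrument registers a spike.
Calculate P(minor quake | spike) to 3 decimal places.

Under noisy-OR, P(spike | causes) = 1 − (1−0.04)·∏(1−qᵢ) over the active causes.
By total probability over the 4 (nearby quarry blast, minor quake) configurations:
  P(spike) = 0.04×0.71×0.7 + 0.85408×0.71×0.3 + 0.72832×0.29×0.7 + 0.958705×0.29×0.3
        = 0.019880 + 0.181919 + 0.147849 + 0.083407 = 0.433055
The terms with minor quake present sum to 0.265326, so
  P(minor quake | spike) = 0.265326 / 0.433055 ≈ 0.613

P(minor quake | spike) ≈ 0.613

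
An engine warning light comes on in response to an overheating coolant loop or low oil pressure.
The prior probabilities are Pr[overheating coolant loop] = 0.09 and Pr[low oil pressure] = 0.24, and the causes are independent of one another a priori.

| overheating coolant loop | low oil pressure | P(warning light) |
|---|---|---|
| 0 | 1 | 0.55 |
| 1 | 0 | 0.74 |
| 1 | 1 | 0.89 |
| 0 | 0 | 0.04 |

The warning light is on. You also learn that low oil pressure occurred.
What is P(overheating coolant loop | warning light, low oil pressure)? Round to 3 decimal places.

P(overheating coolant loop | warning light, low oil pressure) ≈ 0.138

Enumerate both values of overheating coolant loop and weight by the priors:
  P(warning light | low oil pressure) = 0.55*0.91 + 0.89*0.09
        = 0.500500 + 0.080100 = 0.580600
The terms with overheating coolant loop present sum to 0.080100, so
  P(overheating coolant loop | warning light, low oil pressure) = 0.080100 / 0.580600 ≈ 0.138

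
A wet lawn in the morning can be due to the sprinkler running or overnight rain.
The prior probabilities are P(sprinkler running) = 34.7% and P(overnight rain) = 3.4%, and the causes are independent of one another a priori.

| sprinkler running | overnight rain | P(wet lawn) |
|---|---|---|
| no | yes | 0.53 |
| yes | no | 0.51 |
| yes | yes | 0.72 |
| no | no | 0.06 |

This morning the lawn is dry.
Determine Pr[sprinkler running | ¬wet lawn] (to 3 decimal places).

Pr[sprinkler running | ¬wet lawn] ≈ 0.217

Enumerate the 4 (sprinkler running, overnight rain) configurations and weight by the priors:
  P(¬wet lawn) = 0.94*0.653*0.966 + 0.47*0.653*0.034 + 0.49*0.347*0.966 + 0.28*0.347*0.034
        = 0.592950 + 0.010435 + 0.164249 + 0.003303 = 0.770937
Keeping only the sprinkler running-present terms gives 0.167552, so
  P(sprinkler running | ¬wet lawn) = 0.167552 / 0.770937 ≈ 0.217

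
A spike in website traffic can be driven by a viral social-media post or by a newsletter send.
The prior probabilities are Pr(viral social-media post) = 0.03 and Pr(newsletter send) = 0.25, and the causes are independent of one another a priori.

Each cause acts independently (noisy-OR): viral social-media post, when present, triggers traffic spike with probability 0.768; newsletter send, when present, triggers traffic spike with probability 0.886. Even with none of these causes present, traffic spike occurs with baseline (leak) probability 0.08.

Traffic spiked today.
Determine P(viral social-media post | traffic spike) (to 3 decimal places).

Under noisy-OR, P(traffic spike | causes) = 1 − (1−0.08)·∏(1−qᵢ) over the active causes.
By total probability over the 4 (viral social-media post, newsletter send) configurations:
  P(traffic spike) = 0.08×0.97×0.75 + 0.89512×0.97×0.25 + 0.78656×0.03×0.75 + 0.975668×0.03×0.25
        = 0.058200 + 0.217067 + 0.017698 + 0.007318 = 0.300283
The terms with viral social-media post present sum to 0.025016, so
  P(viral social-media post | traffic spike) = 0.025016 / 0.300283 ≈ 0.083

P(viral social-media post | traffic spike) ≈ 0.083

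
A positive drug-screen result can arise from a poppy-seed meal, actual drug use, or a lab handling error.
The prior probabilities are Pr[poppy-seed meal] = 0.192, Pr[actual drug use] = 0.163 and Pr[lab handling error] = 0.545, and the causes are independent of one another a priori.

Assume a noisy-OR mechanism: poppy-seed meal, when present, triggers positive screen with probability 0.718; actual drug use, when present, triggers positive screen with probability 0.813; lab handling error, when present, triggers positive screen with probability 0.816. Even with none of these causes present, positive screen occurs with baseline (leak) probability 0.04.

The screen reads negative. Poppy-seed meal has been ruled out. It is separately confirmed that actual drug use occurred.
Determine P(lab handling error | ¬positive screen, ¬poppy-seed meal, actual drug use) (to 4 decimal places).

Under noisy-OR, P(positive screen | causes) = 1 − (1−0.04)·∏(1−qᵢ) over the active causes.
P(¬positive screen | ¬poppy-seed meal, actual drug use) = 0.17952·0.455 + 0.033032·0.545 = 0.081682 + 0.018002 = 0.099684
The lab handling error-present share is 0.033032·0.545 = 0.018002.
P(lab handling error | ¬positive screen, ¬poppy-seed meal, actual drug use) = 0.018002 / 0.099684 ≈ 0.1806

P(lab handling error | ¬positive screen, ¬poppy-seed meal, actual drug use) ≈ 0.1806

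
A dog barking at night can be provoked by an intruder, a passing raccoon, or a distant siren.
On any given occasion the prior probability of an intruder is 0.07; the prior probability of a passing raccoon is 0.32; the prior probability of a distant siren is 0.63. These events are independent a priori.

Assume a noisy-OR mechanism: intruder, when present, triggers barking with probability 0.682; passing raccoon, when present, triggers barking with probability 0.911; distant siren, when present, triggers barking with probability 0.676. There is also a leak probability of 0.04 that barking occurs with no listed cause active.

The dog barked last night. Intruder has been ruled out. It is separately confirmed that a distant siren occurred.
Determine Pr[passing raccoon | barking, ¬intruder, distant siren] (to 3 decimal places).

Pr[passing raccoon | barking, ¬intruder, distant siren] ≈ 0.399

Under noisy-OR, P(barking | causes) = 1 − (1−0.04)·∏(1−qᵢ) over the active causes.
Sum P(barking|·) weighted by the priors over both values of passing raccoon:
  P(barking | ¬intruder, distant siren) = 0.68896*0.68 + 0.972317*0.32
        = 0.468493 + 0.311141 = 0.779634
Configurations with passing raccoon contribute 0.311141, so
  P(passing raccoon | barking, ¬intruder, distant siren) = 0.311141 / 0.779634 ≈ 0.399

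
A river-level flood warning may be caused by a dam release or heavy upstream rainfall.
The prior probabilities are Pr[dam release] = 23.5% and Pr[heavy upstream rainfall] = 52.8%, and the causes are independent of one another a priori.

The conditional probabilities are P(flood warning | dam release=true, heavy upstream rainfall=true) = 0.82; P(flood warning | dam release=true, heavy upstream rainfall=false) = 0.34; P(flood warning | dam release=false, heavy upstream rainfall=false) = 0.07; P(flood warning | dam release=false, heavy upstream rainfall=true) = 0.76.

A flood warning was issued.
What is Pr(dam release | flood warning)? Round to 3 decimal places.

Pr(dam release | flood warning) ≈ 0.296

By total probability over the 4 (dam release, heavy upstream rainfall) configurations:
  P(flood warning) = 0.07·0.765·0.472 + 0.76·0.765·0.528 + 0.34·0.235·0.472 + 0.82·0.235·0.528
        = 0.025276 + 0.306979 + 0.037713 + 0.101746 = 0.471714
Configurations with dam release contribute 0.139459, so
  P(dam release | flood warning) = 0.139459 / 0.471714 ≈ 0.296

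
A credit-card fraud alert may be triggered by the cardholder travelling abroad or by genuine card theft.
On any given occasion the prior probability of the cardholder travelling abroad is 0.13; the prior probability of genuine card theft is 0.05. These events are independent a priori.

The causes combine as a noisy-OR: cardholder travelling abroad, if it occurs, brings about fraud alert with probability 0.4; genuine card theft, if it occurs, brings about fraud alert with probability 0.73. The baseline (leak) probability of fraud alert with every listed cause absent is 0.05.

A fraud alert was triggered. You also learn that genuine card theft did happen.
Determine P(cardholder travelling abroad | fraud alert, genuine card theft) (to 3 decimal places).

Under noisy-OR, P(fraud alert | causes) = 1 − (1−0.05)·∏(1−qᵢ) over the active causes.
P(fraud alert | genuine card theft) = 0.7435*0.87 + 0.8461*0.13 = 0.646845 + 0.109993 = 0.756838
Restricting to configurations with cardholder travelling abroad present: 0.8461*0.13 = 0.109993.
P(cardholder travelling abroad | fraud alert, genuine card theft) = 0.109993 / 0.756838 ≈ 0.145

P(cardholder travelling abroad | fraud alert, genuine card theft) ≈ 0.145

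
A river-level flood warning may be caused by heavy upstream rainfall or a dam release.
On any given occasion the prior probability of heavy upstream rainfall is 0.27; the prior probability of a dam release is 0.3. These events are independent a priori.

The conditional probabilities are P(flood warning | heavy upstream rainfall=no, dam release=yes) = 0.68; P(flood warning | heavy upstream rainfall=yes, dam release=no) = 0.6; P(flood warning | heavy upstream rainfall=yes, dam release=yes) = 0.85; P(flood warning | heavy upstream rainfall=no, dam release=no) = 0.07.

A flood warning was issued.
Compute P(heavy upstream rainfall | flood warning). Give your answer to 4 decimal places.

Weight on heavy upstream rainfall=true, given the evidence: 0.113400 + 0.068850 = 0.182250
The normalizing constant is 0.07·0.73·0.7 + 0.68·0.73·0.3 + 0.6·0.27·0.7 + 0.85·0.27·0.3 = 0.366940
P(heavy upstream rainfall | flood warning) = 0.182250/0.366940 ≈ 0.4967

P(heavy upstream rainfall | flood warning) ≈ 0.4967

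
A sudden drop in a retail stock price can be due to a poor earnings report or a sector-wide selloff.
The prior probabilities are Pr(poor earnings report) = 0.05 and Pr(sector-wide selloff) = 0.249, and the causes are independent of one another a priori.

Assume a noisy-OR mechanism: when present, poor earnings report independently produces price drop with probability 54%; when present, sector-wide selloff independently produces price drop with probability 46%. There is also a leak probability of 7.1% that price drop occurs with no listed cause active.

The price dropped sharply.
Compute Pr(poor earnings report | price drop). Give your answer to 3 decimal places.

Pr(poor earnings report | price drop) ≈ 0.156

Under noisy-OR, P(price drop | causes) = 1 − (1−0.071)·∏(1−qᵢ) over the active causes.
For the numerator, keep only poor earnings report=true terms: 0.021503 + 0.009577 = 0.031080
Denominator P(price drop): 0.071*0.95*0.751 + 0.49834*0.95*0.249 + 0.57266*0.05*0.751 + 0.769236*0.05*0.249 = 0.199617
Posterior = 0.031080 / 0.199617 ≈ 0.156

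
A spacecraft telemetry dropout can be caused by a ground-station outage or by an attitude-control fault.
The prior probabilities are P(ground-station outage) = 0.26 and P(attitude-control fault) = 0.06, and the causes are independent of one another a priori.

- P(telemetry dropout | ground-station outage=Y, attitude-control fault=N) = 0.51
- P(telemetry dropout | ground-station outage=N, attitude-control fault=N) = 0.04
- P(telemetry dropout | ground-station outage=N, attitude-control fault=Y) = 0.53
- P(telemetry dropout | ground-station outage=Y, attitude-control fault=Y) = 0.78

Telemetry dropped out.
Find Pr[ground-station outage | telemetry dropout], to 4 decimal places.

Pr[ground-station outage | telemetry dropout] ≈ 0.7271

Numerator (weight on configurations with ground-station outage): 0.124644 + 0.012168 = 0.136812
Denominator P(telemetry dropout): 0.04*0.74*0.94 + 0.53*0.74*0.06 + 0.51*0.26*0.94 + 0.78*0.26*0.06 = 0.188168
P(ground-station outage | telemetry dropout) = 0.136812/0.188168 ≈ 0.7271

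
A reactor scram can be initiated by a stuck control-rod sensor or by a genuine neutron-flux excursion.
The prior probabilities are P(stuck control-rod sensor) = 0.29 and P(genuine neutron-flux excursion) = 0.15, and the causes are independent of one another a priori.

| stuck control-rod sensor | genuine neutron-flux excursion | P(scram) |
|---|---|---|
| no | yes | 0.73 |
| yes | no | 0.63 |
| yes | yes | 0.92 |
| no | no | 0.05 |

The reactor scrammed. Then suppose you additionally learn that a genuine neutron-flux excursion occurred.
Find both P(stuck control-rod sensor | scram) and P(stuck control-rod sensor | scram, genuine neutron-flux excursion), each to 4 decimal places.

P(stuck control-rod sensor | scram) ≈ 0.6441; P(stuck control-rod sensor | scram, genuine neutron-flux excursion) ≈ 0.3398

By total probability over the 4 (stuck control-rod sensor, genuine neutron-flux excursion) configurations:
  P(scram) = 0.05×0.71×0.85 + 0.73×0.71×0.15 + 0.63×0.29×0.85 + 0.92×0.29×0.15
        = 0.030175 + 0.077745 + 0.155295 + 0.040020 = 0.303235
Keeping only the stuck control-rod sensor-present terms gives 0.195315, so
  P(stuck control-rod sensor | scram) = 0.195315 / 0.303235 ≈ 0.6441

Now also conditioning on genuine neutron-flux excursion=true:
P(scram | genuine neutron-flux excursion) = 0.73·0.71 + 0.92·0.29 = 0.518300 + 0.266800 = 0.785100
Of this, 0.266800 comes from 0.92·0.29 (the stuck control-rod sensor=true cases).
Hence the posterior is 0.266800/0.785100 ≈ 0.3398.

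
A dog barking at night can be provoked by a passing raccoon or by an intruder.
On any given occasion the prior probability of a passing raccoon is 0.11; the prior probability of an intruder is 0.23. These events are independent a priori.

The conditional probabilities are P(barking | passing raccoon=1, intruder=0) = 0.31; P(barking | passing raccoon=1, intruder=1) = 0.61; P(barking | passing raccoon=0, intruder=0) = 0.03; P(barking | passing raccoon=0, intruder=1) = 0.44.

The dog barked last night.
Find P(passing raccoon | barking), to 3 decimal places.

Weight on passing raccoon=true, given the evidence: 0.026257 + 0.015433 = 0.041690
The normalizing constant is 0.03×0.89×0.77 + 0.44×0.89×0.23 + 0.31×0.11×0.77 + 0.61×0.11×0.23 = 0.152317
P(passing raccoon | barking) = 0.041690/0.152317 ≈ 0.274

P(passing raccoon | barking) ≈ 0.274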